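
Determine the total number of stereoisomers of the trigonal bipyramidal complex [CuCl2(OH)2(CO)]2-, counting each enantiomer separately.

6

A trigonal bipyramid has two axial and three equatorial sites, which are chemically inequivalent.
Placing the ligands in turn and identifying arrangements related by rotation or reflection leaves 5 distinct geometric isomers.
One of these lacks any improper symmetry element and so occurs as an enantiomeric pair, giving 5 + 1 = 6 stereoisomers in total.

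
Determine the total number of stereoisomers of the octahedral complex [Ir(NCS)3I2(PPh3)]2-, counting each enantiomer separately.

3

In an octahedral complex each vertex has one trans partner and four cis neighbours.
Working through the distinct placements yields 3 geometric isomers: NCS mer, I trans; NCS fac, I cis; NCS mer, I cis.
Each arrangement has an internal mirror plane or centre of symmetry, so none is chiral.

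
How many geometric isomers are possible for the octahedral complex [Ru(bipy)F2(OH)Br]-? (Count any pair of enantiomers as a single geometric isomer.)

4

In an octahedral complex each vertex has one trans partner and four cis neighbours.
Each bipy is bidentate and must span two cis positions.
There are 4 geometric isomers: F cis (3 arrangements, 2 chiral); F trans.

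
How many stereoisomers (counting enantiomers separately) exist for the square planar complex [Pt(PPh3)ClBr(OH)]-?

Systematic placement gives 3 geometric isomers: (Br/OH trans, Cl/PPh3 trans); (Br/PPh3 trans, Cl/OH trans); (Br/Cl trans, OH/PPh3 trans).
Each arrangement has an internal mirror plane or centre of symmetry, so none is chiral.

3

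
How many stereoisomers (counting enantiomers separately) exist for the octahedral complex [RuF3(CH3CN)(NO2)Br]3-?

5

The six octahedral sites form three mutually perpendicular trans pairs.
The distinct arrangements are (4 in all): F mer (3 arrangements); F fac (chiral).
One of these lacks any improper symmetry element and so occurs as an enantiomeric pair, giving 4 + 1 = 5 stereoisomers in total.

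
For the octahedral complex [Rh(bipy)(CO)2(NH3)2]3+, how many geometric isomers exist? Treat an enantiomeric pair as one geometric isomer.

3

In an octahedral complex each vertex has one trans partner and four cis neighbours.
Each bipy is bidentate and must span two cis positions.
Systematic placement gives 3 geometric isomers: CO trans, NH3 cis; CO cis, NH3 cis (chiral); CO cis, NH3 trans.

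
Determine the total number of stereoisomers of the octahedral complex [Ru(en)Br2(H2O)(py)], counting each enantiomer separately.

An octahedron has six vertices in three trans pairs; every non-trans pair is cis.
Each en is bidentate and must span two cis positions.
Working through the distinct placements yields 4 geometric isomers: Br trans; Br cis (3 arrangements, 2 chiral).
Of these, 2 lack any improper symmetry element and so occur as enantiomeric pairs, giving 4 + 2 = 6 stereoisomers in total.

6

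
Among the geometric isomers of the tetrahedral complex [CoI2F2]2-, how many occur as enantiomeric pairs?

All four vertices of a tetrahedron are equivalent and mutually adjacent, so cis/trans isomerism cannot arise.
Only one geometric arrangement is possible.

0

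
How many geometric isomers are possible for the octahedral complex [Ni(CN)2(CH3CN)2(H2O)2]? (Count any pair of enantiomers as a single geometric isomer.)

5

An octahedron has six vertices in three trans pairs; every non-trans pair is cis.
There are 5 geometric isomers: CN trans, CH3CN trans, H2O trans; CN cis, CH3CN trans, H2O cis; CN cis, CH3CN cis, H2O trans; CN cis, CH3CN cis, H2O cis (chiral); CN trans, CH3CN cis, H2O cis.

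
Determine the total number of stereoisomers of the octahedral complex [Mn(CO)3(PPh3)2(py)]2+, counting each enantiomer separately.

3

An octahedron has six vertices in three trans pairs; every non-trans pair is cis.
Working through the distinct placements yields 3 geometric isomers: CO mer, PPh3 cis; CO mer, PPh3 trans; CO fac, PPh3 cis.
Each arrangement has an internal mirror plane or centre of symmetry, so none is chiral.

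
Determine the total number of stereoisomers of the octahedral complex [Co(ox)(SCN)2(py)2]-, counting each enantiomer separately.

4

Each ox is bidentate and must span two cis positions.
There are 3 geometric isomers: SCN trans, py cis; SCN cis, py trans; SCN cis, py cis (chiral).
One of these lacks any improper symmetry element and so occurs as an enantiomeric pair, giving 3 + 1 = 4 stereoisomers in total.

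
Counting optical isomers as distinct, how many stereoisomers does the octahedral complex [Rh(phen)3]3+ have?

2

Each phen is bidentate and must span two cis positions.
Only one geometric arrangement is possible; it has no improper symmetry element, so it exists as a pair of enantiomers (2 stereoisomers).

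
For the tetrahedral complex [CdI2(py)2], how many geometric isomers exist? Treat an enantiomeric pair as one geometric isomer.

In a tetrahedral complex all four positions are equivalent and every pair of ligands is adjacent — there is no cis/trans distinction.
Only one geometric arrangement is possible.

1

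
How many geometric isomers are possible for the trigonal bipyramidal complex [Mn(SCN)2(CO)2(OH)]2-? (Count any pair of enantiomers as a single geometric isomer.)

5

In a trigonal bipyramid the two axial positions differ from the three equatorial ones.
Exhaustive case analysis gives 5 geometric isomers.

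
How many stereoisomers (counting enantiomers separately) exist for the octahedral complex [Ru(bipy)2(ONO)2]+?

Each bipy is bidentate and must span two cis positions.
Systematic placement gives 2 geometric isomers: ONO trans; ONO cis (chiral).
One of these lacks any improper symmetry element and so occurs as an enantiomeric pair, giving 2 + 1 = 3 stereoisomers in total.

3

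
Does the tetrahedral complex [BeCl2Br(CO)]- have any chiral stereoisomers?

no

All four vertices of a tetrahedron are equivalent and mutually adjacent, so cis/trans isomerism cannot arise.
Only one geometric arrangement is possible.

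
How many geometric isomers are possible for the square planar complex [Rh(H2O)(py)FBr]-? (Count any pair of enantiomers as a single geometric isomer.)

In a square planar complex each vertex has one trans partner and two cis neighbours.
The distinct arrangements are (3 in all): (Br/H2O trans, F/py trans); (Br/py trans, F/H2O trans); (Br/F trans, H2O/py trans).

3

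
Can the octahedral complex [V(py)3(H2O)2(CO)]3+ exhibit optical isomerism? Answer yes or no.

no

The six octahedral sites form three mutually perpendicular trans pairs.
The distinct arrangements are (3 in all): py mer, H2O cis; py mer, H2O trans; py fac, H2O cis.
Each arrangement has an internal mirror plane or centre of symmetry, so none is chiral.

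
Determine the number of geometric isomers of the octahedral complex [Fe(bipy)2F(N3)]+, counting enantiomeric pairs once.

An octahedron has six vertices in three trans pairs; every non-trans pair is cis.
Each bipy is bidentate and must span two cis positions.
Working through the distinct placements yields 2 geometric isomers: F and N3 mutually trans; F and N3 mutually cis (chiral).

2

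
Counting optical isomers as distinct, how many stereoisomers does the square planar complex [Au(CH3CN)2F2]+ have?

In a square planar complex each vertex has one trans partner and two cis neighbours.
Systematic placement gives 2 geometric isomers: CH3CN cis; CH3CN trans.
Each arrangement has an internal mirror plane or centre of symmetry, so none is chiral.

2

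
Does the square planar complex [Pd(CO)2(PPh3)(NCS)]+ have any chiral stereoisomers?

In a square planar complex each vertex has one trans partner and two cis neighbours.
There are 2 geometric isomers: CO cis; CO trans.
Each arrangement has an internal mirror plane or centre of symmetry, so none is chiral.

no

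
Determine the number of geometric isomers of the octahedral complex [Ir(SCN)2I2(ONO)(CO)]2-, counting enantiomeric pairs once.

An octahedron has six vertices in three trans pairs; every non-trans pair is cis.
The distinct arrangements are (6 in all): SCN trans, I cis; SCN cis, I cis (3 arrangements, 2 chiral); SCN trans, I trans; SCN cis, I trans.

6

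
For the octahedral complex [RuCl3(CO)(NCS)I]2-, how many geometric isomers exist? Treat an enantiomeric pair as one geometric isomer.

4

An octahedron has six vertices in three trans pairs; every non-trans pair is cis.
There are 4 geometric isomers: Cl mer (3 arrangements); Cl fac (chiral).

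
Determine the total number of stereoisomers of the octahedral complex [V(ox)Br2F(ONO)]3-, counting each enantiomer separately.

An octahedron has six vertices in three trans pairs; every non-trans pair is cis.
Each ox is bidentate and must span two cis positions.
The distinct arrangements are (4 in all): Br trans; Br cis (3 arrangements, 2 chiral).
Of these, 2 lack any improper symmetry element and so occur as enantiomeric pairs, giving 4 + 2 = 6 stereoisomers in total.

6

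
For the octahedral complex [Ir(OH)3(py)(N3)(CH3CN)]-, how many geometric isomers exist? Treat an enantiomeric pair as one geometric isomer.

4

Working through the distinct placements yields 4 geometric isomers: OH mer (3 arrangements); OH fac (chiral).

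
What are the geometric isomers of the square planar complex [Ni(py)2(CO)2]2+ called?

cis and trans

A square has two trans pairs of vertices; adjacent vertices are cis.
There are 2 geometric isomers: py cis; py trans.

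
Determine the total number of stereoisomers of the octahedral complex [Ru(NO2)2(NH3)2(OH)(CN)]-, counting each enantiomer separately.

In an octahedral complex each vertex has one trans partner and four cis neighbours.
There are 6 geometric isomers: NO2 cis, NH3 cis (3 arrangements, 2 chiral); NO2 trans, NH3 cis; NO2 cis, NH3 trans; NO2 trans, NH3 trans.
Of these, 2 lack any improper symmetry element and so occur as enantiomeric pairs, giving 6 + 2 = 8 stereoisomers in total.

8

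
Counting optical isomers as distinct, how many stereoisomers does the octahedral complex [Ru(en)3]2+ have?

An octahedron has six vertices in three trans pairs; every non-trans pair is cis.
Each en is bidentate and must span two cis positions.
Only one geometric arrangement is possible; it has no improper symmetry element, so it exists as a pair of enantiomers (2 stereoisomers).

2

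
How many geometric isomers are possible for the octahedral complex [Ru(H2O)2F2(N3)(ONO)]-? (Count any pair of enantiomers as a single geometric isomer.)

6

The six octahedral sites form three mutually perpendicular trans pairs.
There are 6 geometric isomers: H2O trans, F trans; H2O cis, F trans; H2O cis, F cis (3 arrangements, 2 chiral); H2O trans, F cis.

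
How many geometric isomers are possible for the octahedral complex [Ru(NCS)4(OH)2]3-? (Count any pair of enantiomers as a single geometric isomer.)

In an octahedral complex each vertex has one trans partner and four cis neighbours.
Systematic placement gives 2 geometric isomers: OH trans; OH cis.

2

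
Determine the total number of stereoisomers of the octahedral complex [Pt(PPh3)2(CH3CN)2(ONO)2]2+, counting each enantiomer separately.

6

An octahedron has six vertices in three trans pairs; every non-trans pair is cis.
There are 5 geometric isomers: PPh3 trans, CH3CN trans, ONO trans; PPh3 cis, CH3CN trans, ONO cis; PPh3 trans, CH3CN cis, ONO cis; PPh3 cis, CH3CN cis, ONO cis (chiral); PPh3 cis, CH3CN cis, ONO trans.
One of these lacks any improper symmetry element and so occurs as an enantiomeric pair, giving 5 + 1 = 6 stereoisomers in total.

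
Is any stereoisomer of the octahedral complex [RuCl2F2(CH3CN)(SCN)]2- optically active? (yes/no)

yes

An octahedron has six vertices in three trans pairs; every non-trans pair is cis.
Working through the distinct placements yields 6 geometric isomers: Cl cis, F cis (3 arrangements, 2 chiral); Cl cis, F trans; Cl trans, F cis; Cl trans, F trans.
Of these, 2 lack any improper symmetry element and so occur as enantiomeric pairs, giving 6 + 2 = 8 stereoisomers in total.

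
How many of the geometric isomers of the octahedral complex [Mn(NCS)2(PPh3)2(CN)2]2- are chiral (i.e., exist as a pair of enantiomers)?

In an octahedral complex each vertex has one trans partner and four cis neighbours.
Systematic placement gives 5 geometric isomers: NCS trans, PPh3 trans, CN trans; NCS cis, PPh3 cis, CN trans; NCS cis, PPh3 trans, CN cis; NCS cis, PPh3 cis, CN cis (chiral); NCS trans, PPh3 cis, CN cis.
One of these lacks any improper symmetry element and so occurs as an enantiomeric pair, giving 5 + 1 = 6 stereoisomers in total.

1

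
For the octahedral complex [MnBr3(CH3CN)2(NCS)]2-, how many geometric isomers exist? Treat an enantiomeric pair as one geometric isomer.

An octahedron has six vertices in three trans pairs; every non-trans pair is cis.
Working through the distinct placements yields 3 geometric isomers: Br mer, CH3CN cis; Br mer, CH3CN trans; Br fac, CH3CN cis.

3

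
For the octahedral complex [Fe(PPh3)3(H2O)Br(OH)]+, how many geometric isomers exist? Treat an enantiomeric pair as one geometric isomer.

4

The distinct arrangements are (4 in all): PPh3 mer (3 arrangements); PPh3 fac (chiral).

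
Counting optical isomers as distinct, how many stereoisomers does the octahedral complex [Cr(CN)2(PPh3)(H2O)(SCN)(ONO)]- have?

15

Systematic enumeration (placing each ligand type in turn and discarding arrangements equivalent by rotation or reflection) gives 9 geometric isomers.
Of these, 6 lack any improper symmetry element and so occur as enantiomeric pairs, giving 9 + 6 = 15 stereoisomers in total.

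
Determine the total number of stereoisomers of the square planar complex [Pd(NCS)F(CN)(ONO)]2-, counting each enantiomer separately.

In a square planar complex each vertex has one trans partner and two cis neighbours.
The distinct arrangements are (3 in all): (CN/NCS trans, F/ONO trans); (CN/ONO trans, F/NCS trans); (CN/F trans, NCS/ONO trans).
Each arrangement has an internal mirror plane or centre of symmetry, so none is chiral.

3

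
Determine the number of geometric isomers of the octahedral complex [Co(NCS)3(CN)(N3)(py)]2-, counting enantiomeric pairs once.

4

An octahedron has six vertices in three trans pairs; every non-trans pair is cis.
Systematic placement gives 4 geometric isomers: NCS mer (3 arrangements); NCS fac (chiral).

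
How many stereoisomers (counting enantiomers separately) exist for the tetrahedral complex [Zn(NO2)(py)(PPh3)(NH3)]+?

In a tetrahedral complex all four positions are equivalent and every pair of ligands is adjacent — there is no cis/trans distinction.
Only one geometric arrangement is possible; it has no improper symmetry element, so it exists as a pair of enantiomers (2 stereoisomers).

2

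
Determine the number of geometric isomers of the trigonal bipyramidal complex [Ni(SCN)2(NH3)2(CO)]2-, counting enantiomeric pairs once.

A trigonal bipyramid has two axial and three equatorial sites, which are chemically inequivalent.
Systematic enumeration (placing each ligand type in turn and discarding arrangements equivalent by rotation or reflection) gives 5 geometric isomers.

5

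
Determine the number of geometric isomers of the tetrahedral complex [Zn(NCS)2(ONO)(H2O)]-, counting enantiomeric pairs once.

In a tetrahedral complex all four positions are equivalent and every pair of ligands is adjacent — there is no cis/trans distinction.
Only one geometric arrangement is possible.

1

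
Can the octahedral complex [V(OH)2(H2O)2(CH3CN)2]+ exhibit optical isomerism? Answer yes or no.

The six octahedral sites form three mutually perpendicular trans pairs.
Systematic placement gives 5 geometric isomers: OH trans, H2O trans, CH3CN trans; OH cis, H2O cis, CH3CN trans; OH trans, H2O cis, CH3CN cis; OH cis, H2O cis, CH3CN cis (chiral); OH cis, H2O trans, CH3CN cis.
One of these lacks any improper symmetry element and so occurs as an enantiomeric pair, giving 5 + 1 = 6 stereoisomers in total.

yes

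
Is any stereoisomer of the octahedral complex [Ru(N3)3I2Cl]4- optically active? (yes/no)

An octahedron has six vertices in three trans pairs; every non-trans pair is cis.
Working through the distinct placements yields 3 geometric isomers: N3 mer, I cis; N3 mer, I trans; N3 fac, I cis.
Each arrangement has an internal mirror plane or centre of symmetry, so none is chiral.

no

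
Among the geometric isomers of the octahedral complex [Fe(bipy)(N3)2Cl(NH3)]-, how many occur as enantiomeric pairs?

Each bipy is bidentate and must span two cis positions.
Working through the distinct placements yields 4 geometric isomers: N3 cis (3 arrangements, 2 chiral); N3 trans.
Of these, 2 lack any improper symmetry element and so occur as enantiomeric pairs, giving 4 + 2 = 6 stereoisomers in total.

2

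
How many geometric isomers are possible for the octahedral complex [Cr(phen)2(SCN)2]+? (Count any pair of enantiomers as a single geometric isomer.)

2

An octahedron has six vertices in three trans pairs; every non-trans pair is cis.
Each phen is bidentate and must span two cis positions.
Systematic placement gives 2 geometric isomers: SCN trans; SCN cis (chiral).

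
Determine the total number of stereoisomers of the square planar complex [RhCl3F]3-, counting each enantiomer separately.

Only one geometric arrangement is possible.

1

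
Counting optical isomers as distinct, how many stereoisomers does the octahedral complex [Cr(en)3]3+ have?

In an octahedral complex each vertex has one trans partner and four cis neighbours.
Each en is bidentate and must span two cis positions.
Only one geometric arrangement is possible; it has no improper symmetry element, so it exists as a pair of enantiomers (2 stereoisomers).

2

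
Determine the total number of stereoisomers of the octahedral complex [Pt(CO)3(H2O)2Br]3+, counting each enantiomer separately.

3

In an octahedral complex each vertex has one trans partner and four cis neighbours.
There are 3 geometric isomers: CO mer, H2O trans; CO fac, H2O cis; CO mer, H2O cis.
Each arrangement has an internal mirror plane or centre of symmetry, so none is chiral.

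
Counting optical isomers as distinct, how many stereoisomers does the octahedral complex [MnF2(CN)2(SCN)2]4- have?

6

An octahedron has six vertices in three trans pairs; every non-trans pair is cis.
There are 5 geometric isomers: F trans, CN trans, SCN trans; F cis, CN trans, SCN cis; F cis, CN cis, SCN trans; F cis, CN cis, SCN cis (chiral); F trans, CN cis, SCN cis.
One of these lacks any improper symmetry element and so occurs as an enantiomeric pair, giving 5 + 1 = 6 stereoisomers in total.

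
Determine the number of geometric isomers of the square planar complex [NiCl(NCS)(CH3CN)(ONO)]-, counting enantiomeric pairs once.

A square has two trans pairs of vertices; adjacent vertices are cis.
Working through the distinct placements yields 3 geometric isomers: (CH3CN/NCS trans, Cl/ONO trans); (CH3CN/ONO trans, Cl/NCS trans); (CH3CN/Cl trans, NCS/ONO trans).

3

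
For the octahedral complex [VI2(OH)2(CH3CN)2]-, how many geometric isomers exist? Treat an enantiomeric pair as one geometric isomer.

5

In an octahedral complex each vertex has one trans partner and four cis neighbours.
The distinct arrangements are (5 in all): I trans, OH trans, CH3CN trans; I cis, OH cis, CH3CN trans; I cis, OH trans, CH3CN cis; I cis, OH cis, CH3CN cis (chiral); I trans, OH cis, CH3CN cis.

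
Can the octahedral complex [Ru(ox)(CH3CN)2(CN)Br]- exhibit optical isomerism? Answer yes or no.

An octahedron has six vertices in three trans pairs; every non-trans pair is cis.
Each ox is bidentate and must span two cis positions.
There are 4 geometric isomers: CH3CN cis (3 arrangements, 2 chiral); CH3CN trans.
Of these, 2 lack any improper symmetry element and so occur as enantiomeric pairs, giving 4 + 2 = 6 stereoisomers in total.

yes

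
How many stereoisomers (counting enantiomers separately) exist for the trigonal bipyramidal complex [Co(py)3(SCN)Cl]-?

In a trigonal bipyramid the two axial positions differ from the three equatorial ones.
Working through the distinct placements yields 4 geometric isomers: SCN axial, Cl axial; SCN equatorial, Cl axial; SCN axial, Cl equatorial; SCN equatorial, Cl equatorial.
Each arrangement has an internal mirror plane or centre of symmetry, so none is chiral.

4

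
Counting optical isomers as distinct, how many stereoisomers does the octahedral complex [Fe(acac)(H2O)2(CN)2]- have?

The six octahedral sites form three mutually perpendicular trans pairs.
Each acac is bidentate and must span two cis positions.
Working through the distinct placements yields 3 geometric isomers: H2O cis, CN trans; H2O cis, CN cis (chiral); H2O trans, CN cis.
One of these lacks any improper symmetry element and so occurs as an enantiomeric pair, giving 3 + 1 = 4 stereoisomers in total.

4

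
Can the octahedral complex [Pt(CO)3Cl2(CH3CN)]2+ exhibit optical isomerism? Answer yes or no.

no

Working through the distinct placements yields 3 geometric isomers: CO mer, Cl trans; CO fac, Cl cis; CO mer, Cl cis.
Each arrangement has an internal mirror plane or centre of symmetry, so none is chiral.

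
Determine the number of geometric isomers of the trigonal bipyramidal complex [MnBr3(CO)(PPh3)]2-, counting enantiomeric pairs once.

A trigonal bipyramid has two axial and three equatorial sites, which are chemically inequivalent.
The distinct arrangements are (4 in all): CO equatorial, PPh3 equatorial; CO axial, PPh3 equatorial; CO equatorial, PPh3 axial; CO axial, PPh3 axial.

4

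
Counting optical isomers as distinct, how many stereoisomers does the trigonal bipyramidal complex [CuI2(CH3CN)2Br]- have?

In a trigonal bipyramid the two axial positions differ from the three equatorial ones.
Systematic enumeration (placing each ligand type in turn and discarding arrangements equivalent by rotation or reflection) gives 5 geometric isomers.
One of these lacks any improper symmetry element and so occurs as an enantiomeric pair, giving 5 + 1 = 6 stereoisomers in total.

6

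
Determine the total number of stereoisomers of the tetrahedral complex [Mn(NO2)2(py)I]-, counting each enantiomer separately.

1

All four vertices of a tetrahedron are equivalent and mutually adjacent, so cis/trans isomerism cannot arise.
Only one geometric arrangement is possible.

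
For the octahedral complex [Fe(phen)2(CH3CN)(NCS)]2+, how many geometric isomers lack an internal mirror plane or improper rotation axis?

1

An octahedron has six vertices in three trans pairs; every non-trans pair is cis.
Each phen is bidentate and must span two cis positions.
The distinct arrangements are (2 in all): CH3CN and NCS mutually trans; CH3CN and NCS mutually cis (chiral).
One of these lacks any improper symmetry element and so occurs as an enantiomeric pair, giving 2 + 1 = 3 stereoisomers in total.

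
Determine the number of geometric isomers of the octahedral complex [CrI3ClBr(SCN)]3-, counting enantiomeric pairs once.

4

In an octahedral complex each vertex has one trans partner and four cis neighbours.
There are 4 geometric isomers: I mer (3 arrangements); I fac (chiral).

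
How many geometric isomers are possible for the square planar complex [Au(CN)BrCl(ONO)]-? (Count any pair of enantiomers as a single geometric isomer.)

3

A square has two trans pairs of vertices; adjacent vertices are cis.
The distinct arrangements are (3 in all): (Br/Cl trans, CN/ONO trans); (Br/ONO trans, CN/Cl trans); (Br/CN trans, Cl/ONO trans).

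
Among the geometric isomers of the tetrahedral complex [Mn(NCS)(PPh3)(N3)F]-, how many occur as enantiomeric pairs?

In a tetrahedral complex all four positions are equivalent and every pair of ligands is adjacent — there is no cis/trans distinction.
Only one geometric arrangement is possible; it has no improper symmetry element, so it exists as a pair of enantiomers (2 stereoisomers).

1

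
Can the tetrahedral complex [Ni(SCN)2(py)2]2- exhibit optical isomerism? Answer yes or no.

no

Only one geometric arrangement is possible.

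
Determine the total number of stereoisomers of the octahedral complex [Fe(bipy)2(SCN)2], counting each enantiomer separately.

An octahedron has six vertices in three trans pairs; every non-trans pair is cis.
Each bipy is bidentate and must span two cis positions.
Systematic placement gives 2 geometric isomers: SCN trans; SCN cis (chiral).
One of these lacks any improper symmetry element and so occurs as an enantiomeric pair, giving 2 + 1 = 3 stereoisomers in total.

3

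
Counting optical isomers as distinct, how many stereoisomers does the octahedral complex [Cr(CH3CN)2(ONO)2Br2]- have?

6

There are 5 geometric isomers: CH3CN trans, ONO trans, Br trans; CH3CN cis, ONO cis, Br trans; CH3CN cis, ONO trans, Br cis; CH3CN cis, ONO cis, Br cis (chiral); CH3CN trans, ONO cis, Br cis.
One of these lacks any improper symmetry element and so occurs as an enantiomeric pair, giving 5 + 1 = 6 stereoisomers in total.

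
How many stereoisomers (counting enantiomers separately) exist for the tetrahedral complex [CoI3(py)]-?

1

Only one geometric arrangement is possible.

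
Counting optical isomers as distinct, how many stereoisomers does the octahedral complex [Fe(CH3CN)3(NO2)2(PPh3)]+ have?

3

The six octahedral sites form three mutually perpendicular trans pairs.
Working through the distinct placements yields 3 geometric isomers: CH3CN mer, NO2 cis; CH3CN mer, NO2 trans; CH3CN fac, NO2 cis.
Each arrangement has an internal mirror plane or centre of symmetry, so none is chiral.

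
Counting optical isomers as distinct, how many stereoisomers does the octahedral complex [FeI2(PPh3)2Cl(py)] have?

8

There are 6 geometric isomers: I cis, PPh3 cis (3 arrangements, 2 chiral); I cis, PPh3 trans; I trans, PPh3 cis; I trans, PPh3 trans.
Of these, 2 lack any improper symmetry element and so occur as enantiomeric pairs, giving 6 + 2 = 8 stereoisomers in total.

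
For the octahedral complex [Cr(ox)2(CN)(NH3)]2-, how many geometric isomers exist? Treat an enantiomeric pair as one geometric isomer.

An octahedron has six vertices in three trans pairs; every non-trans pair is cis.
Each ox is bidentate and must span two cis positions.
The distinct arrangements are (2 in all): CN and NH3 mutually trans; CN and NH3 mutually cis (chiral).

2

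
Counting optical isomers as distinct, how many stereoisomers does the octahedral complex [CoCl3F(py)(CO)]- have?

In an octahedral complex each vertex has one trans partner and four cis neighbours.
The distinct arrangements are (4 in all): Cl mer (3 arrangements); Cl fac (chiral).
One of these lacks any improper symmetry element and so occurs as an enantiomeric pair, giving 4 + 1 = 5 stereoisomers in total.

5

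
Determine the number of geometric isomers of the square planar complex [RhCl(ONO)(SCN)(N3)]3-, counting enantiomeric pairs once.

3

Working through the distinct placements yields 3 geometric isomers: (Cl/ONO trans, N3/SCN trans); (Cl/SCN trans, N3/ONO trans); (Cl/N3 trans, ONO/SCN trans).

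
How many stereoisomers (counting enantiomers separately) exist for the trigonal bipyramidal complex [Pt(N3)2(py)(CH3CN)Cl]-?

10

In a trigonal bipyramid the two axial positions differ from the three equatorial ones.
Exhaustive case analysis gives 7 geometric isomers.
Of these, 3 lack any improper symmetry element and so occur as enantiomeric pairs, giving 7 + 3 = 10 stereoisomers in total.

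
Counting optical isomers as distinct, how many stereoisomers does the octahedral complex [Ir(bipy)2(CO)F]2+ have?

3

An octahedron has six vertices in three trans pairs; every non-trans pair is cis.
Each bipy is bidentate and must span two cis positions.
There are 2 geometric isomers: CO and F mutually trans; CO and F mutually cis (chiral).
One of these lacks any improper symmetry element and so occurs as an enantiomeric pair, giving 2 + 1 = 3 stereoisomers in total.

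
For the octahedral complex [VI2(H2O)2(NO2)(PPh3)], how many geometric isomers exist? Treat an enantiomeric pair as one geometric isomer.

Systematic placement gives 6 geometric isomers: I trans, H2O trans; I cis, H2O trans; I cis, H2O cis (3 arrangements, 2 chiral); I trans, H2O cis.

6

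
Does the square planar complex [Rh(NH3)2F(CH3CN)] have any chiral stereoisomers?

no

A square has two trans pairs of vertices; adjacent vertices are cis.
Systematic placement gives 2 geometric isomers: NH3 cis; NH3 trans.
Each arrangement has an internal mirror plane or centre of symmetry, so none is chiral.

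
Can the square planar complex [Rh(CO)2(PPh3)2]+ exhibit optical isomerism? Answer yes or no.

no

The distinct arrangements are (2 in all): CO cis; CO trans.
Each arrangement has an internal mirror plane or centre of symmetry, so none is chiral.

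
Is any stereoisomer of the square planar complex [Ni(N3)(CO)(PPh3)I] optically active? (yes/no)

no

In a square planar complex each vertex has one trans partner and two cis neighbours.
The distinct arrangements are (3 in all): (CO/N3 trans, I/PPh3 trans); (CO/PPh3 trans, I/N3 trans); (CO/I trans, N3/PPh3 trans).
Each arrangement has an internal mirror plane or centre of symmetry, so none is chiral.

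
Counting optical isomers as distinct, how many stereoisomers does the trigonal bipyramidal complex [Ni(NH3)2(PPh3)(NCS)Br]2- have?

A trigonal bipyramid has two axial and three equatorial sites, which are chemically inequivalent.
Placing the ligands in turn and identifying arrangements related by rotation or reflection leaves 7 distinct geometric isomers.
Of these, 3 lack any improper symmetry element and so occur as enantiomeric pairs, giving 7 + 3 = 10 stereoisomers in total.

10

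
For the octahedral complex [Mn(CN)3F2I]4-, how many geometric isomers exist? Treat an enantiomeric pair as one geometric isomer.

3

An octahedron has six vertices in three trans pairs; every non-trans pair is cis.
Working through the distinct placements yields 3 geometric isomers: CN mer, F cis; CN mer, F trans; CN fac, F cis.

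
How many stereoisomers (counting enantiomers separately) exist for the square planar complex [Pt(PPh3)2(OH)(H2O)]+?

2

In a square planar complex each vertex has one trans partner and two cis neighbours.
Systematic placement gives 2 geometric isomers: PPh3 cis; PPh3 trans.
Each arrangement has an internal mirror plane or centre of symmetry, so none is chiral.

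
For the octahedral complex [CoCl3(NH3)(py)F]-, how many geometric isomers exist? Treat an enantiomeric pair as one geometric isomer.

The six octahedral sites form three mutually perpendicular trans pairs.
There are 4 geometric isomers: Cl mer (3 arrangements); Cl fac (chiral).

4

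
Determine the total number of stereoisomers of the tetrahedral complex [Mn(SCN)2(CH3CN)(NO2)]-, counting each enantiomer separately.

Only one geometric arrangement is possible.

1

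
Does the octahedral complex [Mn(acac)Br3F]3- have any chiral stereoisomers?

no

In an octahedral complex each vertex has one trans partner and four cis neighbours.
Each acac is bidentate and must span two cis positions.
Working through the distinct placements yields 2 geometric isomers: Br mer; Br fac.
Each arrangement has an internal mirror plane or centre of symmetry, so none is chiral.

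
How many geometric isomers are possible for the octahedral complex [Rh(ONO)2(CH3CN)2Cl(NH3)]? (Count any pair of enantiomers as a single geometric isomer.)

An octahedron has six vertices in three trans pairs; every non-trans pair is cis.
The distinct arrangements are (6 in all): ONO trans, CH3CN trans; ONO cis, CH3CN trans; ONO trans, CH3CN cis; ONO cis, CH3CN cis (3 arrangements, 2 chiral).

6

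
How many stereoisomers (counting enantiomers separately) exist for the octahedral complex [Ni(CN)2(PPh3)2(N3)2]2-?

An octahedron has six vertices in three trans pairs; every non-trans pair is cis.
There are 5 geometric isomers: CN trans, PPh3 trans, N3 trans; CN trans, PPh3 cis, N3 cis; CN cis, PPh3 trans, N3 cis; CN cis, PPh3 cis, N3 cis (chiral); CN cis, PPh3 cis, N3 trans.
One of these lacks any improper symmetry element and so occurs as an enantiomeric pair, giving 5 + 1 = 6 stereoisomers in total.

6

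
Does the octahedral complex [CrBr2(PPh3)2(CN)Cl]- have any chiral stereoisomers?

yes

The six octahedral sites form three mutually perpendicular trans pairs.
Systematic placement gives 6 geometric isomers: Br trans, PPh3 trans; Br trans, PPh3 cis; Br cis, PPh3 trans; Br cis, PPh3 cis (3 arrangements, 2 chiral).
Of these, 2 lack any improper symmetry element and so occur as enantiomeric pairs, giving 6 + 2 = 8 stereoisomers in total.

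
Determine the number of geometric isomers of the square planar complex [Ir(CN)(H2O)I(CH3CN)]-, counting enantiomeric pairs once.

A square has two trans pairs of vertices; adjacent vertices are cis.
There are 3 geometric isomers: (CH3CN/H2O trans, CN/I trans); (CH3CN/I trans, CN/H2O trans); (CH3CN/CN trans, H2O/I trans).

3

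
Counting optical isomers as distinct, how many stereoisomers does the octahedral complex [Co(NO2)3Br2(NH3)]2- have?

3

An octahedron has six vertices in three trans pairs; every non-trans pair is cis.
The distinct arrangements are (3 in all): NO2 mer, Br trans; NO2 mer, Br cis; NO2 fac, Br cis.
Each arrangement has an internal mirror plane or centre of symmetry, so none is chiral.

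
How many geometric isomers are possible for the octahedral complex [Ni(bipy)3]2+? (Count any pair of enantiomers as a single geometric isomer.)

The six octahedral sites form three mutually perpendicular trans pairs.
Each bipy is bidentate and must span two cis positions.
Only one geometric arrangement is possible; it has no improper symmetry element, so it exists as a pair of enantiomers (2 stereoisomers).

1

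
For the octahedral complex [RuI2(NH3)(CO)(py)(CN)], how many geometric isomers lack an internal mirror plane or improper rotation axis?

6

An octahedron has six vertices in three trans pairs; every non-trans pair is cis.
Systematic enumeration (placing each ligand type in turn and discarding arrangements equivalent by rotation or reflection) gives 9 geometric isomers.
Of these, 6 lack any improper symmetry element and so occur as enantiomeric pairs, giving 9 + 6 = 15 stereoisomers in total.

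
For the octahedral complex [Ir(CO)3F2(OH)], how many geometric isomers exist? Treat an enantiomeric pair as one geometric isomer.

3

In an octahedral complex each vertex has one trans partner and four cis neighbours.
Working through the distinct placements yields 3 geometric isomers: CO mer, F cis; CO mer, F trans; CO fac, F cis.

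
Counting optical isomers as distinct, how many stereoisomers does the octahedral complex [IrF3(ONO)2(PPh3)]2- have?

3

In an octahedral complex each vertex has one trans partner and four cis neighbours.
There are 3 geometric isomers: F mer, ONO cis; F mer, ONO trans; F fac, ONO cis.
Each arrangement has an internal mirror plane or centre of symmetry, so none is chiral.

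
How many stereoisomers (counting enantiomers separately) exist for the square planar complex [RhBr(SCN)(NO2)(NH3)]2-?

3

A square has two trans pairs of vertices; adjacent vertices are cis.
Systematic placement gives 3 geometric isomers: (Br/NO2 trans, NH3/SCN trans); (Br/SCN trans, NH3/NO2 trans); (Br/NH3 trans, NO2/SCN trans).
Each arrangement has an internal mirror plane or centre of symmetry, so none is chiral.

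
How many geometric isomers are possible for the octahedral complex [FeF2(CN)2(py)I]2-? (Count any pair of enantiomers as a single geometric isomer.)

6

There are 6 geometric isomers: F trans, CN trans; F cis, CN trans; F cis, CN cis (3 arrangements, 2 chiral); F trans, CN cis.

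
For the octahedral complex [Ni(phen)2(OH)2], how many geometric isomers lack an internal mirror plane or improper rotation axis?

In an octahedral complex each vertex has one trans partner and four cis neighbours.
Each phen is bidentate and must span two cis positions.
Working through the distinct placements yields 2 geometric isomers: OH trans; OH cis (chiral).
One of these lacks any improper symmetry element and so occurs as an enantiomeric pair, giving 2 + 1 = 3 stereoisomers in total.

1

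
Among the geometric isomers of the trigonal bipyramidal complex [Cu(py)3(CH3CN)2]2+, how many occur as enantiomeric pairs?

0

A trigonal bipyramid has two axial and three equatorial sites, which are chemically inequivalent.
Working through the distinct placements yields 3 geometric isomers: CH3CN both axial; CH3CN one axial, one equatorial; CH3CN both equatorial.
Each arrangement has an internal mirror plane or centre of symmetry, so none is chiral.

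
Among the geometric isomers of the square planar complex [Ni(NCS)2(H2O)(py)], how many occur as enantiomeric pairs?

In a square planar complex each vertex has one trans partner and two cis neighbours.
There are 2 geometric isomers: NCS cis; NCS trans.
Each arrangement has an internal mirror plane or centre of symmetry, so none is chiral.

0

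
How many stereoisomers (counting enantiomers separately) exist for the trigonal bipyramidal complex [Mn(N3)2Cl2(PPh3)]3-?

6

In a trigonal bipyramid the two axial positions differ from the three equatorial ones.
Systematic enumeration (placing each ligand type in turn and discarding arrangements equivalent by rotation or reflection) gives 5 geometric isomers.
One of these lacks any improper symmetry element and so occurs as an enantiomeric pair, giving 5 + 1 = 6 stereoisomers in total.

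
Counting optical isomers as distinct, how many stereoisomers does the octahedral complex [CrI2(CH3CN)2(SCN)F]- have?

Working through the distinct placements yields 6 geometric isomers: I cis, CH3CN trans; I trans, CH3CN trans; I cis, CH3CN cis (3 arrangements, 2 chiral); I trans, CH3CN cis.
Of these, 2 lack any improper symmetry element and so occur as enantiomeric pairs, giving 6 + 2 = 8 stereoisomers in total.

8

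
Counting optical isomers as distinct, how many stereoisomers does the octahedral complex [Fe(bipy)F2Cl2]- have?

An octahedron has six vertices in three trans pairs; every non-trans pair is cis.
Each bipy is bidentate and must span two cis positions.
Systematic placement gives 3 geometric isomers: F cis, Cl trans; F cis, Cl cis (chiral); F trans, Cl cis.
One of these lacks any improper symmetry element and so occurs as an enantiomeric pair, giving 3 + 1 = 4 stereoisomers in total.

4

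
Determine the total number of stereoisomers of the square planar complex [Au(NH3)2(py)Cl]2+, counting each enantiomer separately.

A square has two trans pairs of vertices; adjacent vertices are cis.
Working through the distinct placements yields 2 geometric isomers: NH3 cis; NH3 trans.
Each arrangement has an internal mirror plane or centre of symmetry, so none is chiral.

2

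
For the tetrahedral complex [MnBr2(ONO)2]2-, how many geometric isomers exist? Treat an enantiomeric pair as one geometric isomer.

1

All four vertices of a tetrahedron are equivalent and mutually adjacent, so cis/trans isomerism cannot arise.
Only one geometric arrangement is possible.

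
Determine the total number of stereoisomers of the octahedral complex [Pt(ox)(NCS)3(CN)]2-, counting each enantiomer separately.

2

Each ox is bidentate and must span two cis positions.
Working through the distinct placements yields 2 geometric isomers: NCS fac; NCS mer.
Each arrangement has an internal mirror plane or centre of symmetry, so none is chiral.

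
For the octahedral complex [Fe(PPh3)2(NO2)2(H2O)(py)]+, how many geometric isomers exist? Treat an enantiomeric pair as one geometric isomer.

Working through the distinct placements yields 6 geometric isomers: PPh3 cis, NO2 cis (3 arrangements, 2 chiral); PPh3 trans, NO2 cis; PPh3 cis, NO2 trans; PPh3 trans, NO2 trans.

6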